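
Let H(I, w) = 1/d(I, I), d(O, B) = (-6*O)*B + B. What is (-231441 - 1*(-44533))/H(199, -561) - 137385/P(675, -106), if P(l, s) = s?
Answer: 4703566498321/106 ≈ 4.4373e+10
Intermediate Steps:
d(O, B) = B - 6*B*O (d(O, B) = -6*B*O + B = B - 6*B*O)
H(I, w) = 1/(I*(1 - 6*I))
(-231441 - 1*(-44533))/H(199, -561) - 137385/P(675, -106) = (-231441 - 1*(-44533))/((-1/(199*(-1 + 6*199)))) - 137385/(-106) = (-231441 + 44533)/((-1*1/199/(-1 + 1194))) - 137385*(-1/106) = -186908/((-1*1/199/1193)) + 137385/106 = -186908/((-1*1/199*1/1193)) + 137385/106 = -186908/(-1/237407) + 137385/106 = -186908*(-237407) + 137385/106 = 44373267556 + 137385/106 = 4703566498321/106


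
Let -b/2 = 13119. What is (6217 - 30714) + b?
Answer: -50735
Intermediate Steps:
b = -26238 (b = -2*13119 = -26238)
(6217 - 30714) + b = (6217 - 30714) - 26238 = -24497 - 26238 = -50735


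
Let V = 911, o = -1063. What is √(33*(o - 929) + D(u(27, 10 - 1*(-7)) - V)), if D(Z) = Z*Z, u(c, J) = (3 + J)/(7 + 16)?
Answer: √403416145/23 ≈ 873.27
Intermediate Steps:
u(c, J) = 3/23 + J/23 (u(c, J) = (3 + J)/23 = (3 + J)*(1/23) = 3/23 + J/23)
D(Z) = Z²
√(33*(o - 929) + D(u(27, 10 - 1*(-7)) - V)) = √(33*(-1063 - 929) + ((3/23 + (10 - 1*(-7))/23) - 1*911)²) = √(33*(-1992) + ((3/23 + (10 + 7)/23) - 911)²) = √(-65736 + ((3/23 + (1/23)*17) - 911)²) = √(-65736 + ((3/23 + 17/23) - 911)²) = √(-65736 + (20/23 - 911)²) = √(-65736 + (-20933/23)²) = √(-65736 + 438190489/529) = √(403416145/529) = √403416145/23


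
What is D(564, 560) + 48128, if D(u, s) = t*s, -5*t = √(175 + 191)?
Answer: 48128 - 112*√366 ≈ 45985.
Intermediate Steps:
t = -√366/5 (t = -√(175 + 191)/5 = -√366/5 ≈ -3.8262)
D(u, s) = -s*√366/5 (D(u, s) = (-√366/5)*s = -s*√366/5)
D(564, 560) + 48128 = -⅕*560*√366 + 48128 = -112*√366 + 48128 = 48128 - 112*√366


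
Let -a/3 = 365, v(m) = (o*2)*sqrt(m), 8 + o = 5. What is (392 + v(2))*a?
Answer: -429240 + 6570*sqrt(2) ≈ -4.1995e+5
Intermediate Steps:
o = -3 (o = -8 + 5 = -3)
v(m) = -6*sqrt(m) (v(m) = (-3*2)*sqrt(m) = -6*sqrt(m))
a = -1095 (a = -3*365 = -1095)
(392 + v(2))*a = (392 - 6*sqrt(2))*(-1095) = -429240 + 6570*sqrt(2)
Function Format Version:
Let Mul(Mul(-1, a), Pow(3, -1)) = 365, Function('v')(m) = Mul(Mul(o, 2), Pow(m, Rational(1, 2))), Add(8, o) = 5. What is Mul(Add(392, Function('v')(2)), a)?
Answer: Add(-429240, Mul(6570, Pow(2, Rational(1, 2)))) ≈ -4.1995e+5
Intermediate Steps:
o = -3 (o = Add(-8, 5) = -3)
Function('v')(m) = Mul(-6, Pow(m, Rational(1, 2))) (Function('v')(m) = Mul(Mul(-3, 2), Pow(m, Rational(1, 2))) = Mul(-6, Pow(m, Rational(1, 2))))
a = -1095 (a = Mul(-3, 365) = -1095)
Mul(Add(392, Function('v')(2)), a) = Mul(Add(392, Mul(-6, Pow(2, Rational(1, 2)))), -1095) = Add(-429240, Mul(6570, Pow(2, Rational(1, 2))))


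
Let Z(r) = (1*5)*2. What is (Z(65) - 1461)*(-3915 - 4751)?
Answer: 12574366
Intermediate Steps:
Z(r) = 10 (Z(r) = 5*2 = 10)
(Z(65) - 1461)*(-3915 - 4751) = (10 - 1461)*(-3915 - 4751) = -1451*(-8666) = 12574366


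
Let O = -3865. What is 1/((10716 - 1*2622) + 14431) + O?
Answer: -87059124/22525 ≈ -3865.0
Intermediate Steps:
1/((10716 - 1*2622) + 14431) + O = 1/((10716 - 1*2622) + 14431) - 3865 = 1/((10716 - 2622) + 14431) - 3865 = 1/(8094 + 14431) - 3865 = 1/22525 - 3865 = -87059124/22525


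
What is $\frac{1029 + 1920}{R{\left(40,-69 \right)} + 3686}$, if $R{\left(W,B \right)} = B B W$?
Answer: $\frac{2949}{194126} \approx 0.015191$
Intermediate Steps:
$R{\left(W,B \right)} = W B^{2}$ ($R{\left(W,B \right)} = B^{2} W = W B^{2}$)
$\frac{1029 + 1920}{R{\left(40,-69 \right)} + 3686} = \frac{1029 + 1920}{40 \left(-69\right)^{2} + 3686} = \frac{2949}{40 \cdot 4761 + 3686} = \frac{2949}{190440 + 3686} = \frac{2949}{194126}$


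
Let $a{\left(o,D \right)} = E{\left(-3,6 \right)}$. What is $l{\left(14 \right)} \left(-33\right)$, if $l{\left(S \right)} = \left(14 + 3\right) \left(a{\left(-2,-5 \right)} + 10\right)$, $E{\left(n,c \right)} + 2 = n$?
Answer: $-2805$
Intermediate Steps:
$E{\left(n,c \right)} = -2 + n$
$a{\left(o,D \right)} = -5$ ($a{\left(o,D \right)} = -2 - 3 = -5$)
$l{\left(S \right)} = 85$ ($l{\left(S \right)} = \left(14 + 3\right) \left(-5 + 10\right) = 17 \cdot 5 = 85$)
$l{\left(14 \right)} \left(-33\right) = 85 \left(-33\right) = -2805$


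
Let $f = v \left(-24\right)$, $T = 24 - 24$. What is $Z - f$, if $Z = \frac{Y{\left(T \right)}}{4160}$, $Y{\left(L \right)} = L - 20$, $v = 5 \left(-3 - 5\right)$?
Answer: $- \frac{199681}{208} \approx -960.0$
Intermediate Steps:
$v = -40$ ($v = 5 \left(-8\right) = -40$)
$T = 0$
$Y{\left(L \right)} = -20 + L$
$f = 960$ ($f = \left(-40\right) \left(-24\right) = 960$)
$Z = - \frac{1}{208}$ ($Z = \frac{-20 + 0}{4160} = \left(-20\right) \frac{1}{4160} = - \frac{1}{208} \approx -0.0048077$)
$Z - f = - \frac{1}{208} - 960 = - \frac{199681}{208}$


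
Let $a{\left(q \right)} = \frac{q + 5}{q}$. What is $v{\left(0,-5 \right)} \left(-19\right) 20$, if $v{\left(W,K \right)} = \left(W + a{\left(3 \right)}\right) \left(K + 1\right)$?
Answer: $\frac{12160}{3} \approx 4053.3$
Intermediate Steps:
$a{\left(q \right)} = \frac{5 + q}{q}$
$v{\left(W,K \right)} = \left(1 + K\right) \left(\frac{8}{3} + W\right)$ ($v{\left(W,K \right)} = \left(W + \frac{5 + 3}{3}\right) \left(K + 1\right) = \left(W + \frac{1}{3} \cdot 8\right) \left(1 + K\right) = \left(W + \frac{8}{3}\right) \left(1 + K\right) = \left(\frac{8}{3} + W\right) \left(1 + K\right) = \left(1 + K\right) \left(\frac{8}{3} + W\right)$)
$v{\left(0,-5 \right)} \left(-19\right) 20 = \left(\frac{8}{3} + 0 + \frac{8}{3} \left(-5\right) - 0\right) \left(-19\right) 20 = \left(\frac{8}{3} + 0 - \frac{40}{3} + 0\right) \left(-19\right) 20 = \left(- \frac{32}{3}\right) \left(-19\right) 20 = \frac{608}{3} \cdot 20 = \frac{12160}{3}$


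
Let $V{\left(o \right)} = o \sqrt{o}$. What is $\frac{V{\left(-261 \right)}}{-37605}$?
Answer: $\frac{261 i \sqrt{29}}{12535} \approx 0.11213 i$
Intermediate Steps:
$V{\left(o \right)} = o^{\frac{3}{2}}$
$\frac{V{\left(-261 \right)}}{-37605} = \frac{\left(-261\right)^{\frac{3}{2}}}{-37605} = - 783 i \sqrt{29} \left(- \frac{1}{37605}\right) = \frac{261 i \sqrt{29}}{12535}$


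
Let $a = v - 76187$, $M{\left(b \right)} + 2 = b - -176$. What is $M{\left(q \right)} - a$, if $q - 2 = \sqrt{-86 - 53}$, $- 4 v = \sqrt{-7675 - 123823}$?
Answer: $76363 + i \sqrt{139} + \frac{i \sqrt{131498}}{4} \approx 76363.0 + 102.45 i$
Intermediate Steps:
$v = - \frac{i \sqrt{131498}}{4}$ ($v = - \frac{\sqrt{-7675 - 123823}}{4} = - \frac{\sqrt{-131498}}{4} = - \frac{i \sqrt{131498}}{4} \approx - 90.657 i$)
$q = 2 + i \sqrt{139}$ ($q = 2 + \sqrt{-86 - 53} = 2 + \sqrt{-139} = 2 + i \sqrt{139} \approx 2.0 + 11.79 i$)
$M{\left(b \right)} = 174 + b$ ($M{\left(b \right)} = -2 + \left(b - -176\right) = -2 + \left(b + 176\right) = -2 + \left(176 + b\right) = 174 + b$)
$a = -76187 - \frac{i \sqrt{131498}}{4}$ ($a = - \frac{i \sqrt{131498}}{4} - 76187 = -76187 - \frac{i \sqrt{131498}}{4} \approx -76187.0 - 90.657 i$)
$M{\left(q \right)} - a = \left(174 + \left(2 + i \sqrt{139}\right)\right) - \left(-76187 - \frac{i \sqrt{131498}}{4}\right) = \left(176 + i \sqrt{139}\right) + \left(76187 + \frac{i \sqrt{131498}}{4}\right) = 76363 + i \sqrt{139} + \frac{i \sqrt{131498}}{4}$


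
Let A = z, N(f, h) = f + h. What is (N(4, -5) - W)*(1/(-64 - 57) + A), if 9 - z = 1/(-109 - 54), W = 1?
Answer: -354930/19723 ≈ -17.996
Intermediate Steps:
z = 1468/163 (z = 9 - 1/(-109 - 54) = 9 - 1/(-163) = 9 - 1*(-1/163) = 9 + 1/163 = 1468/163 ≈ 9.0061)
A = 1468/163 ≈ 9.0061
(N(4, -5) - W)*(1/(-64 - 57) + A) = ((4 - 5) - 1*1)*(1/(-64 - 57) + 1468/163) = (-1 - 1)*(1/(-121) + 1468/163) = -2*(-1/121 + 1468/163) = -2*177465/19723 = -354930/19723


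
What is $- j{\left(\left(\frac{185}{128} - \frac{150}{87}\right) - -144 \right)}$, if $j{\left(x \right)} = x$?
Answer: $- \frac{533493}{3712} \approx -143.72$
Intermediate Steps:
$- j{\left(\left(\frac{185}{128} - \frac{150}{87}\right) - -144 \right)} = - (\left(\frac{185}{128} - \frac{150}{87}\right) - -144) = - (\left(185 \cdot \frac{1}{128} - \frac{50}{29}\right) + 144) = - (\left(\frac{185}{128} - \frac{50}{29}\right) + 144) = - (- \frac{1035}{3712} + 144) = \left(-1\right) \frac{533493}{3712} = - \frac{533493}{3712}$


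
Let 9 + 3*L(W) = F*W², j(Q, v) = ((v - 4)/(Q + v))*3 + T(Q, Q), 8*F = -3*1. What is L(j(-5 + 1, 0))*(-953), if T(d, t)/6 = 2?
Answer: 237297/8 ≈ 29662.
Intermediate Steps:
T(d, t) = 12 (T(d, t) = 6*2 = 12)
F = -3/8 (F = (-3*1)/8 = (⅛)*(-3) = -3/8 ≈ -0.37500)
j(Q, v) = 12 + 3*(-4 + v)/(Q + v) (j(Q, v) = ((v - 4)/(Q + v))*3 + 12 = ((-4 + v)/(Q + v))*3 + 12 = 3*(-4 + v)/(Q + v) + 12 = 12 + 3*(-4 + v)/(Q + v))
L(W) = -3 - W²/8 (L(W) = -3 + (-3*W²/8)/3 = -3 - W²/8)
L(j(-5 + 1, 0))*(-953) = (-3 - 9*(-4 + 4*(-5 + 1) + 5*0)²/((-5 + 1) + 0)²/8)*(-953) = (-3 - 9*(-4 + 4*(-4) + 0)²/(-4 + 0)²/8)*(-953) = (-3 - 9*(-4 - 16 + 0)²/16/8)*(-953) = (-3 - (3*(-¼)*(-20))²/8)*(-953) = (-3 - ⅛*15²)*(-953) = (-3 - ⅛*225)*(-953) = (-3 - 225/8)*(-953) = -249/8*(-953) = 237297/8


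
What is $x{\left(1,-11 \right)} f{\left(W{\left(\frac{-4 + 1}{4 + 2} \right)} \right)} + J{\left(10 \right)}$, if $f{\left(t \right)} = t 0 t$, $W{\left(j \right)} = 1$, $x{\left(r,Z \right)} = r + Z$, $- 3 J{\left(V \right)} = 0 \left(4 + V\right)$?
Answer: $0$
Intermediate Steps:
$J{\left(V \right)} = 0$ ($J{\left(V \right)} = - \frac{0 \left(4 + V\right)}{3} = \left(- \frac{1}{3}\right) 0 = 0$)
$x{\left(r,Z \right)} = Z + r$
$f{\left(t \right)} = 0$ ($f{\left(t \right)} = 0 t = 0$)
$x{\left(1,-11 \right)} f{\left(W{\left(\frac{-4 + 1}{4 + 2} \right)} \right)} + J{\left(10 \right)} = \left(-11 + 1\right) 0 + 0 = \left(-10\right) 0 + 0 = 0 + 0 = 0$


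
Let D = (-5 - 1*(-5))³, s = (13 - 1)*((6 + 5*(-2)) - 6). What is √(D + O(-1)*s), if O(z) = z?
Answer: 2*√30 ≈ 10.954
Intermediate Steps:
s = -120 (s = 12*((6 - 10) - 6) = 12*(-4 - 6) = 12*(-10) = -120)
D = 0 (D = (-5 + 5)³ = 0³ = 0)
√(D + O(-1)*s) = √(0 - 1*(-120)) = √(0 + 120) = √120 = 2*√30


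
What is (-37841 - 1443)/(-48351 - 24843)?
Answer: 19642/36597 ≈ 0.53671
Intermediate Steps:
(-37841 - 1443)/(-48351 - 24843) = -39284/(-73194) = -39284*(-1/73194) = 19642/36597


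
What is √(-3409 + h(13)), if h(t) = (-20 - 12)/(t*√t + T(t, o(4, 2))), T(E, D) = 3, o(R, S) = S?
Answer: I*√(3409 + 32/(3 + 13*√13)) ≈ 58.392*I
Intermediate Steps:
h(t) = -32/(3 + t^(3/2)) (h(t) = (-20 - 12)/(t*√t + 3) = -32/(t^(3/2) + 3) = -32/(3 + t^(3/2)))
√(-3409 + h(13)) = √(-3409 - 32/(3 + 13^(3/2))) = √(-3409 - 32/(3 + 13*√13))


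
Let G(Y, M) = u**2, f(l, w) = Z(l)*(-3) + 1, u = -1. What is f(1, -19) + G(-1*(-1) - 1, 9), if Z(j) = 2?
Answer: -4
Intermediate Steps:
f(l, w) = -5 (f(l, w) = 2*(-3) + 1 = -6 + 1 = -5)
G(Y, M) = 1 (G(Y, M) = (-1)**2 = 1)
f(1, -19) + G(-1*(-1) - 1, 9) = -5 + 1 = -4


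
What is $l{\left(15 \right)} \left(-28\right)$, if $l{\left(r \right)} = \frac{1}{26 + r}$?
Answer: $- \frac{28}{41} \approx -0.68293$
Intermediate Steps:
$l{\left(15 \right)} \left(-28\right) = \frac{1}{26 + 15} \left(-28\right) = \frac{1}{41} \left(-28\right) = - \frac{28}{41}$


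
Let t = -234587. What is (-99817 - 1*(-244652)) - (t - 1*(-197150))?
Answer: 182272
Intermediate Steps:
(-99817 - 1*(-244652)) - (t - 1*(-197150)) = (-99817 - 1*(-244652)) - (-234587 - 1*(-197150)) = (-99817 + 244652) - (-234587 + 197150) = 144835 - 1*(-37437) = 144835 + 37437 = 182272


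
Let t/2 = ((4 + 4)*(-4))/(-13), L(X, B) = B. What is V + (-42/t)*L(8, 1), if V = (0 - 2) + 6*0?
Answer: -337/32 ≈ -10.531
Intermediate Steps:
t = 64/13 (t = 2*(((4 + 4)*(-4))/(-13)) = 2*((8*(-4))*(-1/13)) = 2*(-32*(-1/13)) = 2*(32/13) = 64/13 ≈ 4.9231)
V = -2 (V = -2 + 0 = -2)
V + (-42/t)*L(8, 1) = -2 - 42/64/13*1 = -2 - 42*13/64*1 = -2 - 273/32*1 = -2 - 273/32 = -337/32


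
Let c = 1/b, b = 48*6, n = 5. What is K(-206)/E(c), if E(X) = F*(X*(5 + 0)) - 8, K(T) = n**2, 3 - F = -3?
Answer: -1200/379 ≈ -3.1662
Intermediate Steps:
F = 6 (F = 3 - 1*(-3) = 3 + 3 = 6)
b = 288
c = 1/288 ≈ 0.0034722
K(T) = 25 (K(T) = 5**2 = 25)
E(X) = -8 + 30*X (E(X) = 6*(X*(5 + 0)) - 8 = 6*(X*5) - 8 = 6*(5*X) - 8 = 30*X - 8 = -8 + 30*X)
K(-206)/E(c) = 25/(-8 + 30*(1/288)) = 25/(-8 + 5/48) = 25/(-379/48) = 25*(-48/379) = -1200/379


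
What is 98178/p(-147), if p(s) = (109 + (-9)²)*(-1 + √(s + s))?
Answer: -49089/28025 - 343623*I*√6/28025 ≈ -1.7516 - 30.034*I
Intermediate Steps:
p(s) = -190 + 190*√2*√s (p(s) = (109 + 81)*(-1 + √(2*s)) = 190*(-1 + √2*√s) = -190 + 190*√2*√s)
98178/p(-147) = 98178/(-190 + 190*√2*√(-147)) = 98178/(-190 + 190*√2*(7*I*√3)) = 98178/(-190 + 1330*I*√6)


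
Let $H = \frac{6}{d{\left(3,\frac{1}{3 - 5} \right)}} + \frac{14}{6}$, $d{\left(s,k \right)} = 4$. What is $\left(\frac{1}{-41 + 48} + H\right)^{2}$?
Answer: $\frac{27889}{1764} \approx 15.81$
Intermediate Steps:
$H = \frac{23}{6}$ ($H = \frac{6}{4} + \frac{14}{6} = 6 \cdot \frac{1}{4} + 14 \cdot \frac{1}{6} = \frac{3}{2} + \frac{7}{3} = \frac{23}{6} \approx 3.8333$)
$\left(\frac{1}{-41 + 48} + H\right)^{2} = \left(\frac{1}{-41 + 48} + \frac{23}{6}\right)^{2} = \left(\frac{1}{7} + \frac{23}{6}\right)^{2} = \left(\frac{167}{42}\right)^{2} = \frac{27889}{1764}$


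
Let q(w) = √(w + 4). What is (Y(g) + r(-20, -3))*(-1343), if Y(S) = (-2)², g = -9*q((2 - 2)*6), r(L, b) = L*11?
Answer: 290088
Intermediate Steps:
q(w) = √(4 + w)
r(L, b) = 11*L
g = -18 (g = -9*√(4 + (2 - 2)*6) = -9*√(4 + 0*6) = -9*√(4 + 0) = -9*√4 = -9*2 = -18)
Y(S) = 4
(Y(g) + r(-20, -3))*(-1343) = (4 + 11*(-20))*(-1343) = (4 - 220)*(-1343) = -216*(-1343) = 290088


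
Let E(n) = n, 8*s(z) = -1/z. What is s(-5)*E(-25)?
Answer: -5/8 ≈ -0.62500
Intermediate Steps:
s(z) = -1/(8*z) (s(z) = (-1/z)/8 = -1/(8*z))
s(-5)*E(-25) = -⅛/(-5)*(-25) = -⅛*(-⅕)*(-25) = (1/40)*(-25) = -5/8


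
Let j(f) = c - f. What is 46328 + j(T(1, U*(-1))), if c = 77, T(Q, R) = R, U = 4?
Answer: 46409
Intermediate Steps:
j(f) = 77 - f
46328 + j(T(1, U*(-1))) = 46328 + (77 - 4*(-1)) = 46328 + (77 - 1*(-4)) = 46328 + (77 + 4) = 46328 + 81 = 46409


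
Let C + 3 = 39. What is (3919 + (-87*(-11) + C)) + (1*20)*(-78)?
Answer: 3352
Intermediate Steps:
C = 36 (C = -3 + 39 = 36)
(3919 + (-87*(-11) + C)) + (1*20)*(-78) = (3919 + (-87*(-11) + 36)) + (1*20)*(-78) = (3919 + (957 + 36)) + 20*(-78) = (3919 + 993) - 1560 = 4912 - 1560 = 3352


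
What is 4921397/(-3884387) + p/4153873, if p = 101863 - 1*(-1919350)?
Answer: -33399693950/42799072363 ≈ -0.78038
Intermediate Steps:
p = 2021213 (p = 101863 + 1919350 = 2021213)
4921397/(-3884387) + p/4153873 = 4921397/(-3884387) + 2021213/4153873 = 4921397*(-1/3884387) + 2021213*(1/4153873) = -378569/298799 + 69697/143237 = -33399693950/42799072363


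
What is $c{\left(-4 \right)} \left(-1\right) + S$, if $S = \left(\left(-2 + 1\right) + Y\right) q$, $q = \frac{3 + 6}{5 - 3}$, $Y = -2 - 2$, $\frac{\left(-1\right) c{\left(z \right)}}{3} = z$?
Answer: $- \frac{69}{2} \approx -34.5$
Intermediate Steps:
$c{\left(z \right)} = - 3 z$
$Y = -4$ ($Y = -2 - 2 = -4$)
$q = \frac{9}{2} \approx 4.5$
$S = - \frac{45}{2}$ ($S = \left(\left(-2 + 1\right) - 4\right) \frac{9}{2} = \left(-1 - 4\right) \frac{9}{2} = \left(-5\right) \frac{9}{2} = - \frac{45}{2} \approx -22.5$)
$c{\left(-4 \right)} \left(-1\right) + S = \left(-3\right) \left(-4\right) \left(-1\right) - \frac{45}{2} = 12 \left(-1\right) - \frac{45}{2} = -12 - \frac{45}{2} = - \frac{69}{2}$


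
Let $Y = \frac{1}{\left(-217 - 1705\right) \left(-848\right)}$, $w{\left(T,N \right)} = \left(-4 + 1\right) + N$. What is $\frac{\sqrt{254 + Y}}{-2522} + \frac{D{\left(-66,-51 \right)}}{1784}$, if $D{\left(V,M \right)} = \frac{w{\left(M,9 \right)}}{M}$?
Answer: $- \frac{1}{15164} - \frac{5 \sqrt{1755289722}}{33149168} \approx -0.0063853$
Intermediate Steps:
$w{\left(T,N \right)} = -3 + N$
$Y = \frac{1}{1629856}$ ($Y = \frac{1}{-1922} \left(- \frac{1}{848}\right) = \left(- \frac{1}{1922}\right) \left(- \frac{1}{848}\right) = \frac{1}{1629856} \approx 6.1355 \cdot 10^{-7}$)
$D{\left(V,M \right)} = \frac{6}{M}$ ($D{\left(V,M \right)} = \frac{-3 + 9}{M} = \frac{6}{M}$)
$\frac{\sqrt{254 + Y}}{-2522} + \frac{D{\left(-66,-51 \right)}}{1784} = \frac{\sqrt{254 + \frac{1}{1629856}}}{-2522} + \frac{6 \frac{1}{-51}}{1784} = \sqrt{\frac{413983425}{1629856}} \left(- \frac{1}{2522}\right) + 6 \left(- \frac{1}{51}\right) \frac{1}{1784} = \frac{5 \sqrt{1755289722}}{13144} \left(- \frac{1}{2522}\right) - \frac{1}{15164} = - \frac{5 \sqrt{1755289722}}{33149168} - \frac{1}{15164} = - \frac{1}{15164} - \frac{5 \sqrt{1755289722}}{33149168}$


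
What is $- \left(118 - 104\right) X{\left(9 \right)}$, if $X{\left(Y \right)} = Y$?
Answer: $-126$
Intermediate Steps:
$- \left(118 - 104\right) X{\left(9 \right)} = - \left(118 - 104\right) 9 = - 14 \cdot 9 = \left(-1\right) 126 = -126$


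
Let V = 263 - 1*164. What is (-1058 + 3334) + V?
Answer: 2375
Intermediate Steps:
V = 99 (V = 263 - 164 = 99)
(-1058 + 3334) + V = (-1058 + 3334) + 99 = 2276 + 99 = 2375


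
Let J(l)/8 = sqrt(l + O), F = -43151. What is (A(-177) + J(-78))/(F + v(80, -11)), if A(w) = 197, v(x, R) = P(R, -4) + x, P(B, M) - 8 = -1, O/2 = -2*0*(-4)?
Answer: -197/43064 - I*sqrt(78)/5383 ≈ -0.0045746 - 0.0016407*I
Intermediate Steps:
O = 0 (O = 2*(-2*0*(-4)) = 2*(0*(-4)) = 2*0 = 0)
P(B, M) = 7 (P(B, M) = 8 - 1 = 7)
v(x, R) = 7 + x
J(l) = 8*sqrt(l) (J(l) = 8*sqrt(l + 0) = 8*sqrt(l))
(A(-177) + J(-78))/(F + v(80, -11)) = (197 + 8*sqrt(-78))/(-43151 + (7 + 80)) = (197 + 8*(I*sqrt(78)))/(-43151 + 87) = (197 + 8*I*sqrt(78))/(-43064) = (197 + 8*I*sqrt(78))*(-1/43064) = -197/43064 - I*sqrt(78)/5383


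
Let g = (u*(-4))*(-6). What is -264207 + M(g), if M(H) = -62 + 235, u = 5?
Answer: -264034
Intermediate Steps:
g = 120 (g = (5*(-4))*(-6) = -20*(-6) = 120)
M(H) = 173
-264207 + M(g) = -264207 + 173 = -264034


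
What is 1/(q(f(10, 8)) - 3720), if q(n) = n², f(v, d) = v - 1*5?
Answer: -1/3695 ≈ -0.00027064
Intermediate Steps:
f(v, d) = -5 + v (f(v, d) = v - 5 = -5 + v)
1/(q(f(10, 8)) - 3720) = 1/((-5 + 10)² - 3720) = 1/(5² - 3720) = 1/(25 - 3720) = 1/(-3695) = -1/3695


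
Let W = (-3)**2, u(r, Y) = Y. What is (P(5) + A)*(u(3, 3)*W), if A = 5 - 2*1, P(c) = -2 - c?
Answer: -108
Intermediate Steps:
W = 9
A = 3 (A = 5 - 2 = 3)
(P(5) + A)*(u(3, 3)*W) = ((-2 - 1*5) + 3)*(3*9) = ((-2 - 5) + 3)*27 = (-7 + 3)*27 = -4*27 = -108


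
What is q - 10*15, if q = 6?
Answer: -144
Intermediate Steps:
q - 10*15 = 6 - 10*15 = 6 - 150 = -144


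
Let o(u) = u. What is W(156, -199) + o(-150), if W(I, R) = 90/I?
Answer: -3885/26 ≈ -149.42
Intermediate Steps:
W(156, -199) + o(-150) = 90/156 - 150 = 90*(1/156) - 150 = 15/26 - 150 = -3885/26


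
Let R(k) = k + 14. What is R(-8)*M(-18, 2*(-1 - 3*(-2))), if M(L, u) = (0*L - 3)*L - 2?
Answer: 312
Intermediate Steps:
R(k) = 14 + k
M(L, u) = -2 - 3*L (M(L, u) = (0 - 3)*L - 2 = -3*L - 2 = -2 - 3*L)
R(-8)*M(-18, 2*(-1 - 3*(-2))) = (14 - 8)*(-2 - 3*(-18)) = 6*(-2 + 54) = 6*52 = 312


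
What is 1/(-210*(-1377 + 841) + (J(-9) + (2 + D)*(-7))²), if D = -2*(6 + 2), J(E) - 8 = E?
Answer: 1/121969 ≈ 8.1988e-6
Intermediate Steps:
J(E) = 8 + E
D = -16 (D = -2*8 = -16)
1/(-210*(-1377 + 841) + (J(-9) + (2 + D)*(-7))²) = 1/(-210*(-1377 + 841) + ((8 - 9) + (2 - 16)*(-7))²) = 1/(-210*(-536) + (-1 - 14*(-7))²) = 1/(112560 + (-1 + 98)²) = 1/(112560 + 97²) = 1/(112560 + 9409) = 1/121969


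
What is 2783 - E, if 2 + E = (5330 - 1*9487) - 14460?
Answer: 21402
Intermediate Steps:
E = -18619 (E = -2 + ((5330 - 1*9487) - 14460) = -2 + ((5330 - 9487) - 14460) = -2 + (-4157 - 14460) = -2 - 18617 = -18619)
2783 - E = 2783 - 1*(-18619) = 2783 + 18619 = 21402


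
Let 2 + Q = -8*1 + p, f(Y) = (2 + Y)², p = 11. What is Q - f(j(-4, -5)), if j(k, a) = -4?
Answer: -3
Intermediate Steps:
Q = 1 (Q = -2 + (-8*1 + 11) = -2 + (-8 + 11) = -2 + 3 = 1)
Q - f(j(-4, -5)) = 1 - (2 - 4)² = 1 - 1*(-2)² = 1 - 1*4 = 1 - 4 = -3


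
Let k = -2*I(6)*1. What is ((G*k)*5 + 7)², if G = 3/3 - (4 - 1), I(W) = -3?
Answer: 2809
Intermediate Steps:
G = -2 (G = 3*(⅓) - 1*3 = 1 - 3 = -2)
k = 6 (k = -2*(-3)*1 = 6*1 = 6)
((G*k)*5 + 7)² = (-2*6*5 + 7)² = (-12*5 + 7)² = (-60 + 7)² = (-53)² = 2809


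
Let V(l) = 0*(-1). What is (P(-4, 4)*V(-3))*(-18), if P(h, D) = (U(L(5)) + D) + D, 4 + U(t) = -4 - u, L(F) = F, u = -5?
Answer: 0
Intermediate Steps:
V(l) = 0
U(t) = -3 (U(t) = -4 + (-4 - 1*(-5)) = -4 + (-4 + 5) = -4 + 1 = -3)
P(h, D) = -3 + 2*D (P(h, D) = (-3 + D) + D = -3 + 2*D)
(P(-4, 4)*V(-3))*(-18) = ((-3 + 2*4)*0)*(-18) = ((-3 + 8)*0)*(-18) = (5*0)*(-18) = 0*(-18) = 0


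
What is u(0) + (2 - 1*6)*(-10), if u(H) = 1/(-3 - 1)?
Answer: 159/4 ≈ 39.750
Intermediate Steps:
u(H) = -¼ (u(H) = 1/(-4) = -¼)
u(0) + (2 - 1*6)*(-10) = -¼ + (2 - 1*6)*(-10) = -¼ + (2 - 6)*(-10) = -¼ - 4*(-10) = -¼ + 40 = 159/4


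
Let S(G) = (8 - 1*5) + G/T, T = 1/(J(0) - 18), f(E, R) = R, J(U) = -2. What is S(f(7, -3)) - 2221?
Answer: -2158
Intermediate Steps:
T = -1/20 (T = 1/(-2 - 18) = 1/(-20) = -1/20 ≈ -0.050000)
S(G) = 3 - 20*G (S(G) = (8 - 1*5) + G/(-1/20) = (8 - 5) + G*(-20) = 3 - 20*G)
S(f(7, -3)) - 2221 = (3 - 20*(-3)) - 2221 = (3 + 60) - 2221 = 63 - 2221 = -2158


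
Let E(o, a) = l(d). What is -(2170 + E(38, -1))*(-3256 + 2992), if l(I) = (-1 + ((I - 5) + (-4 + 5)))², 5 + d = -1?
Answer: 604824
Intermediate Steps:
d = -6 (d = -5 - 1 = -6)
l(I) = (-5 + I)² (l(I) = (-1 + ((-5 + I) + 1))² = (-1 + (-4 + I))² = (-5 + I)²)
E(o, a) = 121 (E(o, a) = (-5 - 6)² = (-11)² = 121)
-(2170 + E(38, -1))*(-3256 + 2992) = -(2170 + 121)*(-3256 + 2992) = -2291*(-264) = -1*(-604824) = 604824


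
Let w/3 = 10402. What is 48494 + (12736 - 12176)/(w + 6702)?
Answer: 459577778/9477 ≈ 48494.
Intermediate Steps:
w = 31206 (w = 3*10402 = 31206)
48494 + (12736 - 12176)/(w + 6702) = 48494 + (12736 - 12176)/(31206 + 6702) = 48494 + 560/37908 = 48494 + 560*(1/37908) = 48494 + 140/9477 = 459577778/9477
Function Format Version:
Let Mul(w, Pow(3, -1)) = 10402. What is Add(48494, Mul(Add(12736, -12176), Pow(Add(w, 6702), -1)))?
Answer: Rational(459577778, 9477) ≈ 48494.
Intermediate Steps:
w = 31206 (w = Mul(3, 10402) = 31206)
Add(48494, Mul(Add(12736, -12176), Pow(Add(w, 6702), -1))) = Add(48494, Mul(Add(12736, -12176), Pow(Add(31206, 6702), -1))) = Add(48494, Mul(560, Pow(37908, -1))) = Add(48494, Mul(560, Rational(1, 37908))) = Add(48494, Rational(140, 9477)) = Rational(459577778, 9477)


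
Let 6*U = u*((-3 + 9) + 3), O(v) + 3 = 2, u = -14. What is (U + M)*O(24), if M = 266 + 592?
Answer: -837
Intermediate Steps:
O(v) = -1 (O(v) = -3 + 2 = -1)
U = -21 (U = (-14*((-3 + 9) + 3))/6 = (-14*(6 + 3))/6 = (-14*9)/6 = (1/6)*(-126) = -21)
M = 858
(U + M)*O(24) = (-21 + 858)*(-1) = 837*(-1) = -837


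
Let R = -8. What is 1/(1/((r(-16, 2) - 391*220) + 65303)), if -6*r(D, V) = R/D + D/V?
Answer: -82863/4 ≈ -20716.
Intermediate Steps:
r(D, V) = 4/(3*D) - D/(6*V) (r(D, V) = -(-8/D + D/V)/6 = 4/(3*D) - D/(6*V))
1/(1/((r(-16, 2) - 391*220) + 65303)) = 1/(1/((((4/3)/(-16) - ⅙*(-16)/2) - 391*220) + 65303)) = 1/(1/((((4/3)*(-1/16) - ⅙*(-16)*½) - 86020) + 65303)) = 1/(1/(((-1/12 + 4/3) - 86020) + 65303)) = 1/(1/((5/4 - 86020) + 65303)) = 1/(1/(-344075/4 + 65303)) = 1/(1/(-82863/4)) = 1/(-4/82863) = -82863/4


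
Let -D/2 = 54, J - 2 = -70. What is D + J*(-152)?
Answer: 10228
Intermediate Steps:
J = -68 (J = 2 - 70 = -68)
D = -108 (D = -2*54 = -108)
D + J*(-152) = -108 - 68*(-152) = -108 + 10336 = 10228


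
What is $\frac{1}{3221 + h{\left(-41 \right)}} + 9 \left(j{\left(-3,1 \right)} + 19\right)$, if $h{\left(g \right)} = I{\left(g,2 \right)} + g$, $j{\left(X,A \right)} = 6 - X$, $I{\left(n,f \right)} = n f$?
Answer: $\frac{780697}{3098} \approx 252.0$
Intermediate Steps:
$I{\left(n,f \right)} = f n$
$h{\left(g \right)} = 3 g$ ($h{\left(g \right)} = 2 g + g = 3 g$)
$\frac{1}{3221 + h{\left(-41 \right)}} + 9 \left(j{\left(-3,1 \right)} + 19\right) = \frac{1}{3221 + 3 \left(-41\right)} + 9 \left(\left(6 - -3\right) + 19\right) = \frac{1}{3221 - 123} + 9 \left(\left(6 + 3\right) + 19\right) = \frac{1}{3098} + 9 \left(9 + 19\right) = \frac{1}{3098} + 9 \cdot 28 = \frac{1}{3098} + 252 = \frac{780697}{3098}$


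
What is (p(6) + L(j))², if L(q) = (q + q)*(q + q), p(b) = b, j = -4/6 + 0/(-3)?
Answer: 4900/81 ≈ 60.494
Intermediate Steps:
j = -⅔ (j = -4*⅙ + 0*(-⅓) = -⅔ + 0 = -⅔ ≈ -0.66667)
L(q) = 4*q² (L(q) = (2*q)*(2*q) = 4*q²)
(p(6) + L(j))² = (6 + 4*(-⅔)²)² = (6 + 4*(4/9))² = (6 + 16/9)² = (70/9)² = 4900/81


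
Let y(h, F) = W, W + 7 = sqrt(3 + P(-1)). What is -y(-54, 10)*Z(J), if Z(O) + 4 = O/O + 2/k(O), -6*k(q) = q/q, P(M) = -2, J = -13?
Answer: -90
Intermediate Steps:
W = -6 (W = -7 + sqrt(3 - 2) = -7 + sqrt(1) = -7 + 1 = -6)
k(q) = -1/6 (k(q) = -q/(6*q) = -1/6*1 = -1/6)
y(h, F) = -6
Z(O) = -15 (Z(O) = -4 + (O/O + 2/(-1/6)) = -4 + (1 + 2*(-6)) = -4 + (1 - 12) = -4 - 11 = -15)
-y(-54, 10)*Z(J) = -(-6)*(-15) = -1*90 = -90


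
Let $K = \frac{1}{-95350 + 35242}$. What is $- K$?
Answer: $\frac{1}{60108} \approx 1.6637 \cdot 10^{-5}$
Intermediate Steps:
$K = - \frac{1}{60108}$ ($K = \frac{1}{-60108} = - \frac{1}{60108} \approx -1.6637 \cdot 10^{-5}$)
$- K = \left(-1\right) \left(- \frac{1}{60108}\right) = \frac{1}{60108}$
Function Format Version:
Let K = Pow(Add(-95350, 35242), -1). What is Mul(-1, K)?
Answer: Rational(1, 60108) ≈ 1.6637e-5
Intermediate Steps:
K = Rational(-1, 60108) (K = Pow(-60108, -1) = Rational(-1, 60108) ≈ -1.6637e-5)
Mul(-1, K) = Mul(-1, Rational(-1, 60108)) = Rational(1, 60108)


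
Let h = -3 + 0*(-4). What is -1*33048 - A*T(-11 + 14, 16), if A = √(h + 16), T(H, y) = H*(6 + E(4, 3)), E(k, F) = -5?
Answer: -33048 - 3*√13 ≈ -33059.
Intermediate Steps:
h = -3 (h = -3 + 0 = -3)
T(H, y) = H (T(H, y) = H*(6 - 5) = H*1 = H)
A = √13 (A = √(-3 + 16) = √13 ≈ 3.6056)
-1*33048 - A*T(-11 + 14, 16) = -1*33048 - √13*(-11 + 14) = -33048 - √13*3 = -33048 - 3*√13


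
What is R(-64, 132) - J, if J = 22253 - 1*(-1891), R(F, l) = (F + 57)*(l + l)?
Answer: -25992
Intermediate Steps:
R(F, l) = 2*l*(57 + F) (R(F, l) = (57 + F)*(2*l) = 2*l*(57 + F))
J = 24144 (J = 22253 + 1891 = 24144)
R(-64, 132) - J = 2*132*(57 - 64) - 1*24144 = 2*132*(-7) - 24144 = -1848 - 24144 = -25992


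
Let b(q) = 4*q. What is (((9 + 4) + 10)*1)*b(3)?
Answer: 276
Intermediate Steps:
(((9 + 4) + 10)*1)*b(3) = (((9 + 4) + 10)*1)*(4*3) = ((13 + 10)*1)*12 = (23*1)*12 = 23*12 = 276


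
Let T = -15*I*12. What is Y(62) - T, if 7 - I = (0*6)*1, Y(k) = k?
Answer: 1322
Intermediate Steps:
I = 7 (I = 7 - 0*6 = 7 - 0 = 7 - 1*0 = 7 + 0 = 7)
T = -1260 (T = -15*7*12 = -105*12 = -1260)
Y(62) - T = 62 - 1*(-1260) = 62 + 1260 = 1322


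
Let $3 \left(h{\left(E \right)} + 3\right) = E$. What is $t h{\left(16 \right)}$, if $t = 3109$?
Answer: $\frac{21763}{3} \approx 7254.3$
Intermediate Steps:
$h{\left(E \right)} = -3 + \frac{E}{3}$
$t h{\left(16 \right)} = 3109 \left(-3 + \frac{1}{3} \cdot 16\right) = 3109 \left(-3 + \frac{16}{3}\right) = 3109 \cdot \frac{7}{3} = \frac{21763}{3}$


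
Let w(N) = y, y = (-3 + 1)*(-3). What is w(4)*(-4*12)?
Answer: -288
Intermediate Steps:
y = 6 (y = -2*(-3) = 6)
w(N) = 6
w(4)*(-4*12) = 6*(-4*12) = 6*(-48) = -288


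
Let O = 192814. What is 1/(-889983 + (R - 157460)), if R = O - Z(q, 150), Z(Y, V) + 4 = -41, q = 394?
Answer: -1/854584 ≈ -1.1702e-6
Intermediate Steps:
Z(Y, V) = -45 (Z(Y, V) = -4 - 41 = -45)
R = 192859 (R = 192814 - 1*(-45) = 192814 + 45 = 192859)
1/(-889983 + (R - 157460)) = 1/(-889983 + (192859 - 157460)) = 1/(-889983 + 35399) = 1/(-854584) = -1/854584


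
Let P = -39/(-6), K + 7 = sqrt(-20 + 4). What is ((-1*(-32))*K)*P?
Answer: -1456 + 832*I ≈ -1456.0 + 832.0*I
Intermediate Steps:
K = -7 + 4*I (K = -7 + sqrt(-20 + 4) = -7 + sqrt(-16) = -7 + 4*I ≈ -7.0 + 4.0*I)
P = 13/2 (P = -39*(-1/6) = 13/2 ≈ 6.5000)
((-1*(-32))*K)*P = ((-1*(-32))*(-7 + 4*I))*(13/2) = (32*(-7 + 4*I))*(13/2) = (-224 + 128*I)*(13/2) = -1456 + 832*I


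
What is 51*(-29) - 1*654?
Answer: -2133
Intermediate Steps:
51*(-29) - 1*654 = -1479 - 654 = -2133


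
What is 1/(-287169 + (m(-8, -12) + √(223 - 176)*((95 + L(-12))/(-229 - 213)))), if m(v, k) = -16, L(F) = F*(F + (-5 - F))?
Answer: -11221122068/3222537940872745 + 13702*√47/3222537940872745 ≈ -3.4820e-6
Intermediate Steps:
L(F) = -5*F (L(F) = F*(-5) = -5*F)
1/(-287169 + (m(-8, -12) + √(223 - 176)*((95 + L(-12))/(-229 - 213)))) = 1/(-287169 + (-16 + √(223 - 176)*((95 - 5*(-12))/(-229 - 213)))) = 1/(-287169 + (-16 + √47*((95 + 60)/(-442)))) = 1/(-287169 + (-16 + √47*(155*(-1/442)))) = 1/(-287169 + (-16 + √47*(-155/442))) = 1/(-287169 + (-16 - 155*√47/442)) = 1/(-287185 - 155*√47/442)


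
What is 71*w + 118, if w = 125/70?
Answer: 3427/14 ≈ 244.79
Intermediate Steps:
w = 25/14 (w = 125*(1/70) = 25/14 ≈ 1.7857)
71*w + 118 = 71*(25/14) + 118 = 1775/14 + 118 = 3427/14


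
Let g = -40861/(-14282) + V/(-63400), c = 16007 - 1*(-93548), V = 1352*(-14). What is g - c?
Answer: -12399608627113/113184850 ≈ -1.0955e+5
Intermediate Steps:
V = -18928
c = 109555 (c = 16007 + 93548 = 109555)
g = 357614637/113184850 (g = -40861/(-14282) - 18928/(-63400) = -40861*(-1/14282) - 18928*(-1/63400) = 40861/14282 + 2366/7925 = 357614637/113184850 ≈ 3.1596)
g - c = 357614637/113184850 - 1*109555 = 357614637/113184850 - 109555 = -12399608627113/113184850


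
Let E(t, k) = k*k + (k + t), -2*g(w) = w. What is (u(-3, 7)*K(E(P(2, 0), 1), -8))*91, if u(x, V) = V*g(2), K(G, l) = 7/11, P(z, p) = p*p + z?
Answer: -4459/11 ≈ -405.36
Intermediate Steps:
g(w) = -w/2
P(z, p) = z + p**2 (P(z, p) = p**2 + z = z + p**2)
E(t, k) = k + t + k**2 (E(t, k) = k**2 + (k + t) = k + t + k**2)
K(G, l) = 7/11 (K(G, l) = 7*(1/11) = 7/11)
u(x, V) = -V (u(x, V) = V*(-1/2*2) = V*(-1) = -V)
(u(-3, 7)*K(E(P(2, 0), 1), -8))*91 = (-1*7*(7/11))*91 = -7*7/11*91 = -49/11*91 = -4459/11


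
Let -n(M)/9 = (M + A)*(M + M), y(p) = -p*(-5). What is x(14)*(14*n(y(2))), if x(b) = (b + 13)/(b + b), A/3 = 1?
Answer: -31590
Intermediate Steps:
y(p) = 5*p
A = 3 (A = 3*1 = 3)
x(b) = (13 + b)/(2*b) (x(b) = (13 + b)/((2*b)) = (13 + b)*(1/(2*b)) = (13 + b)/(2*b))
n(M) = -18*M*(3 + M) (n(M) = -9*(M + 3)*(M + M) = -9*(3 + M)*2*M = -18*M*(3 + M))
x(14)*(14*n(y(2))) = ((1/2)*(13 + 14)/14)*(14*(-18*5*2*(3 + 5*2))) = ((1/2)*(1/14)*27)*(14*(-18*10*(3 + 10))) = 27*(14*(-18*10*13))/28 = 27*(14*(-2340))/28 = (27/28)*(-32760) = -31590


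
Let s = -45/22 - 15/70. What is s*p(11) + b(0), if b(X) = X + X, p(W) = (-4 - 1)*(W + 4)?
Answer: 13050/77 ≈ 169.48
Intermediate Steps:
p(W) = -20 - 5*W (p(W) = -5*(4 + W) = -20 - 5*W)
b(X) = 2*X
s = -174/77 (s = -45*1/22 - 15*1/70 = -45/22 - 3/14 = -174/77 ≈ -2.2597)
s*p(11) + b(0) = -174*(-20 - 5*11)/77 + 2*0 = -174*(-20 - 55)/77 + 0 = -174/77*(-75) + 0 = 13050/77 + 0 = 13050/77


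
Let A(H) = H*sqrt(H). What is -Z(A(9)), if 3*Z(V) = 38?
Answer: -38/3 ≈ -12.667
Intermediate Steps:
A(H) = H**(3/2)
Z(V) = 38/3 (Z(V) = (1/3)*38 = 38/3)
-Z(A(9)) = -1*38/3 = -38/3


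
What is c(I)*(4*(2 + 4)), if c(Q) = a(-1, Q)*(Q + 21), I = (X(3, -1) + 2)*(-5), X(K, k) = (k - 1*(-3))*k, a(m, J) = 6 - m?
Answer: 3528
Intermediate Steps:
X(K, k) = k*(3 + k) (X(K, k) = (k + 3)*k = (3 + k)*k = k*(3 + k))
I = 0 (I = (-(3 - 1) + 2)*(-5) = (-1*2 + 2)*(-5) = (-2 + 2)*(-5) = 0*(-5) = 0)
c(Q) = 147 + 7*Q (c(Q) = (6 - 1*(-1))*(Q + 21) = (6 + 1)*(21 + Q) = 7*(21 + Q) = 147 + 7*Q)
c(I)*(4*(2 + 4)) = (147 + 7*0)*(4*(2 + 4)) = (147 + 0)*(4*6) = 147*24 = 3528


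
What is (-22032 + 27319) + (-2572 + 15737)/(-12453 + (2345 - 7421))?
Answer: 92662658/17529 ≈ 5286.3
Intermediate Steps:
(-22032 + 27319) + (-2572 + 15737)/(-12453 + (2345 - 7421)) = 5287 + 13165/(-12453 - 5076) = 5287 + 13165/(-17529) = 5287 + 13165*(-1/17529) = 5287 - 13165/17529 = 92662658/17529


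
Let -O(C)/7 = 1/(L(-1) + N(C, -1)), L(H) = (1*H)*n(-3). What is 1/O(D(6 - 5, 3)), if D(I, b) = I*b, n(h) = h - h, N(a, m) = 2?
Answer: -2/7 ≈ -0.28571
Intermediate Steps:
n(h) = 0
L(H) = 0 (L(H) = (1*H)*0 = H*0 = 0)
O(C) = -7/2 (O(C) = -7/(0 + 2) = -7/2)
1/O(D(6 - 5, 3)) = 1/(-7/2) = -2/7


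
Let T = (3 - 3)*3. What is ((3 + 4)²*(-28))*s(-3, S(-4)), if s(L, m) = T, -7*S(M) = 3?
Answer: 0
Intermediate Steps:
T = 0 (T = 0*3 = 0)
S(M) = -3/7 (S(M) = -⅐*3 = -3/7)
s(L, m) = 0
((3 + 4)²*(-28))*s(-3, S(-4)) = ((3 + 4)²*(-28))*0 = (7²*(-28))*0 = (49*(-28))*0 = -1372*0 = 0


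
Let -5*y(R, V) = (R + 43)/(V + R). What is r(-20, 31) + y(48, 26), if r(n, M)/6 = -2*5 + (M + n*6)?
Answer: -219871/370 ≈ -594.25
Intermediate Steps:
y(R, V) = -(43 + R)/(5*(R + V)) (y(R, V) = -(R + 43)/(5*(V + R)) = -(43 + R)/(5*(R + V)))
r(n, M) = -60 + 6*M + 36*n (r(n, M) = 6*(-2*5 + (M + n*6)) = 6*(-10 + (M + 6*n)) = 6*(-10 + M + 6*n) = -60 + 6*M + 36*n)
r(-20, 31) + y(48, 26) = (-60 + 6*31 + 36*(-20)) + (-43 - 1*48)/(5*(48 + 26)) = (-60 + 186 - 720) + (⅕)*(-43 - 48)/74 = -594 + (⅕)*(1/74)*(-91) = -594 - 91/370 = -219871/370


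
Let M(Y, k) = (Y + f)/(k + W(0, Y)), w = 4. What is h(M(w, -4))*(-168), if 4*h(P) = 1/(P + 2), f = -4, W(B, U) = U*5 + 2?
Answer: -21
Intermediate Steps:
W(B, U) = 2 + 5*U (W(B, U) = 5*U + 2 = 2 + 5*U)
M(Y, k) = (-4 + Y)/(2 + k + 5*Y) (M(Y, k) = (Y - 4)/(k + (2 + 5*Y)) = (-4 + Y)/(2 + k + 5*Y))
h(P) = 1/(4*(2 + P)) (h(P) = 1/(4*(P + 2)) = 1/(4*(2 + P)))
h(M(w, -4))*(-168) = (1/(4*(2 + (-4 + 4)/(2 - 4 + 5*4))))*(-168) = (1/(4*(2 + 0/(2 - 4 + 20))))*(-168) = (1/(4*(2 + 0/18)))*(-168) = (1/(4*(2 + (1/18)*0)))*(-168) = (1/(4*(2 + 0)))*(-168) = ((¼)/2)*(-168) = ((¼)*(½))*(-168) = (⅛)*(-168) = -21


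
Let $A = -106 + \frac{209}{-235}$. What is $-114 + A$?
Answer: $- \frac{51909}{235} \approx -220.89$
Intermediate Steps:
$A = - \frac{25119}{235}$ ($A = -106 + 209 \left(- \frac{1}{235}\right) = -106 - \frac{209}{235} = - \frac{25119}{235} \approx -106.89$)
$-114 + A = -114 - \frac{25119}{235} = - \frac{51909}{235}$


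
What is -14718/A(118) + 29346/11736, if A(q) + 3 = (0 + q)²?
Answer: 39299203/27229476 ≈ 1.4433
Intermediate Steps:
A(q) = -3 + q² (A(q) = -3 + (0 + q)² = -3 + q²)
-14718/A(118) + 29346/11736 = -14718/(-3 + 118²) + 29346/11736 = -14718/(-3 + 13924) + 29346*(1/11736) = -14718/13921 + 4891/1956 = 39299203/27229476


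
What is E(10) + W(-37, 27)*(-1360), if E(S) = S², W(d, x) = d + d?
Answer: 100740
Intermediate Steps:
W(d, x) = 2*d
E(10) + W(-37, 27)*(-1360) = 10² + (2*(-37))*(-1360) = 100 - 74*(-1360) = 100 + 100640 = 100740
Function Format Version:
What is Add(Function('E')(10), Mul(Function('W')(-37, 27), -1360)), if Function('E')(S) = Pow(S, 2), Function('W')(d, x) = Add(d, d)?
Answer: 100740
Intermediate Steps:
Function('W')(d, x) = Mul(2, d)
Add(Function('E')(10), Mul(Function('W')(-37, 27), -1360)) = Add(Pow(10, 2), Mul(Mul(2, -37), -1360)) = Add(100, Mul(-74, -1360)) = Add(100, 100640) = 100740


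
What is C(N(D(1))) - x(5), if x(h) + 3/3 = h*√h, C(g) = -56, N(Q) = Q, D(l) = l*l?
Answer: -55 - 5*√5 ≈ -66.180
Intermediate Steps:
D(l) = l²
x(h) = -1 + h^(3/2) (x(h) = -1 + h*√h = -1 + h^(3/2))
C(N(D(1))) - x(5) = -56 - (-1 + 5^(3/2)) = -56 - (-1 + 5*√5) = -56 + (1 - 5*√5) = -55 - 5*√5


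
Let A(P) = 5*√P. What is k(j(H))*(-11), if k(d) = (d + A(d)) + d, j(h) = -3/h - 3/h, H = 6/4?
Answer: 88 - 110*I ≈ 88.0 - 110.0*I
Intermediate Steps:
H = 3/2 (H = 6*(¼) = 3/2 ≈ 1.5000)
j(h) = -6/h
k(d) = 2*d + 5*√d (k(d) = (d + 5*√d) + d = 2*d + 5*√d)
k(j(H))*(-11) = (2*(-6/3/2) + 5*√(-6/3/2))*(-11) = (2*(-6*⅔) + 5*√(-6*⅔))*(-11) = (2*(-4) + 5*√(-4))*(-11) = (-8 + 5*(2*I))*(-11) = (-8 + 10*I)*(-11) = 88 - 110*I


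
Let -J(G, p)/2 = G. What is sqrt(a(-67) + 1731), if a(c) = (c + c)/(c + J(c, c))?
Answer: sqrt(1729) ≈ 41.581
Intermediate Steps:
J(G, p) = -2*G
a(c) = -2 (a(c) = (c + c)/(c - 2*c) = (2*c)/((-c)) = (2*c)*(-1/c) = -2)
sqrt(a(-67) + 1731) = sqrt(-2 + 1731) = sqrt(1729)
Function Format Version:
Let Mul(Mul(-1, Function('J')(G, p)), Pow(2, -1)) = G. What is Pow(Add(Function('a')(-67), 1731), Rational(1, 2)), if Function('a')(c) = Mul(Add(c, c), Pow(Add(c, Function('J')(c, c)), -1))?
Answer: Pow(1729, Rational(1, 2)) ≈ 41.581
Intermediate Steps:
Function('J')(G, p) = Mul(-2, G)
Function('a')(c) = -2 (Function('a')(c) = Mul(Add(c, c), Pow(Add(c, Mul(-2, c)), -1)) = Mul(Mul(2, c), Pow(Mul(-1, c), -1)) = Mul(Mul(2, c), Mul(-1, Pow(c, -1))) = -2)
Pow(Add(Function('a')(-67), 1731), Rational(1, 2)) = Pow(Add(-2, 1731), Rational(1, 2)) = Pow(1729, Rational(1, 2))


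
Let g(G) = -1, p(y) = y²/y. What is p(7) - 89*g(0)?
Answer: 96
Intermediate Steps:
p(y) = y
p(7) - 89*g(0) = 7 - 89*(-1) = 7 + 89 = 96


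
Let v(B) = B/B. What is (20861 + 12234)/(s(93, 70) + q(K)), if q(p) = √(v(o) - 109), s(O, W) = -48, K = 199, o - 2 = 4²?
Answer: -132380/201 - 33095*I*√3/402 ≈ -658.61 - 142.59*I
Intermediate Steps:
o = 18 (o = 2 + 4² = 2 + 16 = 18)
v(B) = 1
q(p) = 6*I*√3 (q(p) = √(1 - 109) = √(-108) = 6*I*√3)
(20861 + 12234)/(s(93, 70) + q(K)) = (20861 + 12234)/(-48 + 6*I*√3) = 33095/(-48 + 6*I*√3)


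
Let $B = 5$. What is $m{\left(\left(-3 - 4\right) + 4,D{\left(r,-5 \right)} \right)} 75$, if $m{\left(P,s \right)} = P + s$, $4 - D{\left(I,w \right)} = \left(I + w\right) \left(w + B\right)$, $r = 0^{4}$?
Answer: $75$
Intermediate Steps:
$r = 0$
$D{\left(I,w \right)} = 4 - \left(5 + w\right) \left(I + w\right)$ ($D{\left(I,w \right)} = 4 - \left(I + w\right) \left(w + 5\right) = 4 - \left(I + w\right) \left(5 + w\right) = 4 - \left(5 + w\right) \left(I + w\right)$)
$m{\left(\left(-3 - 4\right) + 4,D{\left(r,-5 \right)} \right)} 75 = \left(\left(\left(-3 - 4\right) + 4\right) - -4\right) 75 = \left(\left(-7 + 4\right) + \left(4 - 25 + 0 + 25 + 0\right)\right) 75 = \left(-3 + \left(4 - 25 + 0 + 25 + 0\right)\right) 75 = \left(-3 + 4\right) 75 = 1 \cdot 75 = 75$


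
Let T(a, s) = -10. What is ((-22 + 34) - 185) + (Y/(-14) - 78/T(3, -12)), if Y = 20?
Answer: -5832/35 ≈ -166.63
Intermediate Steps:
((-22 + 34) - 185) + (Y/(-14) - 78/T(3, -12)) = ((-22 + 34) - 185) + (20/(-14) - 78/(-10)) = (12 - 185) + (20*(-1/14) - 78*(-⅒)) = -173 + (-10/7 + 39/5) = -173 + 223/35 = -5832/35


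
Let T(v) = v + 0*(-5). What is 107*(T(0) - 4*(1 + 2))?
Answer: -1284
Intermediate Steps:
T(v) = v (T(v) = v + 0 = v)
107*(T(0) - 4*(1 + 2)) = 107*(0 - 4*(1 + 2)) = 107*(0 - 4*3) = 107*(0 - 12) = 107*(-12) = -1284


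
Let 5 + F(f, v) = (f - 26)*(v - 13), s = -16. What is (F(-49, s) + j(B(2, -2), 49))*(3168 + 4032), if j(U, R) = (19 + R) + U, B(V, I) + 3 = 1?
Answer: 16099200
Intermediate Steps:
B(V, I) = -2 (B(V, I) = -3 + 1 = -2)
j(U, R) = 19 + R + U
F(f, v) = -5 + (-26 + f)*(-13 + v) (F(f, v) = -5 + (f - 26)*(v - 13) = -5 + (-26 + f)*(-13 + v))
(F(-49, s) + j(B(2, -2), 49))*(3168 + 4032) = ((333 - 26*(-16) - 13*(-49) - 49*(-16)) + (19 + 49 - 2))*(3168 + 4032) = ((333 + 416 + 637 + 784) + 66)*7200 = (2170 + 66)*7200 = 2236*7200 = 16099200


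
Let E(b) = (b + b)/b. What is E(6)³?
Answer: 8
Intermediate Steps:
E(b) = 2 (E(b) = (2*b)/b = 2)
E(6)³ = 2³ = 8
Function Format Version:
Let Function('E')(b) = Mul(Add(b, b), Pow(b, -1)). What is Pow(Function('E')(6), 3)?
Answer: 8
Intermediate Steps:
Function('E')(b) = 2 (Function('E')(b) = Mul(Mul(2, b), Pow(b, -1)) = 2)
Pow(Function('E')(6), 3) = Pow(2, 3) = 8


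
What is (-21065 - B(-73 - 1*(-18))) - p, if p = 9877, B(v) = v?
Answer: -30887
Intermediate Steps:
(-21065 - B(-73 - 1*(-18))) - p = (-21065 - (-73 - 1*(-18))) - 1*9877 = (-21065 - (-73 + 18)) - 9877 = (-21065 - 1*(-55)) - 9877 = (-21065 + 55) - 9877 = -21010 - 9877 = -30887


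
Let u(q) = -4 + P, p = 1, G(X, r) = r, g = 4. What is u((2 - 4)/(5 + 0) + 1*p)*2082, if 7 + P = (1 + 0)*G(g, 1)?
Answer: -20820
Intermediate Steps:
P = -6 (P = -7 + (1 + 0)*1 = -7 + 1*1 = -7 + 1 = -6)
u(q) = -10 (u(q) = -4 - 6 = -10)
u((2 - 4)/(5 + 0) + 1*p)*2082 = -10*2082 = -20820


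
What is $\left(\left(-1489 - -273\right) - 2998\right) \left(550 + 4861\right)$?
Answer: $-22801954$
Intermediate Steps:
$\left(\left(-1489 - -273\right) - 2998\right) \left(550 + 4861\right) = \left(\left(-1489 + 273\right) - 2998\right) 5411 = \left(-1216 - 2998\right) 5411 = \left(-4214\right) 5411 = -22801954$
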